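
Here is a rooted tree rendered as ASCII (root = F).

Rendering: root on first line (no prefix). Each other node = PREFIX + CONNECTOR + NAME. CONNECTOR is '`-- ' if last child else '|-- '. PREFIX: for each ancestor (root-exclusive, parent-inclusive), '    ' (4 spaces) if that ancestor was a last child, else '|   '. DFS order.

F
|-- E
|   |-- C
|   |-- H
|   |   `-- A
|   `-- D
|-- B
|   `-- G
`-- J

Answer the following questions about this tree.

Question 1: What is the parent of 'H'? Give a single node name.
Answer: E

Derivation:
Scan adjacency: H appears as child of E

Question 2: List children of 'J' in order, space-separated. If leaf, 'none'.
Answer: none

Derivation:
Node J's children (from adjacency): (leaf)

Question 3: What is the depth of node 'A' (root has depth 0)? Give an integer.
Path from root to A: F -> E -> H -> A
Depth = number of edges = 3

Answer: 3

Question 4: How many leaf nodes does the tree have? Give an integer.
Answer: 5

Derivation:
Leaves (nodes with no children): A, C, D, G, J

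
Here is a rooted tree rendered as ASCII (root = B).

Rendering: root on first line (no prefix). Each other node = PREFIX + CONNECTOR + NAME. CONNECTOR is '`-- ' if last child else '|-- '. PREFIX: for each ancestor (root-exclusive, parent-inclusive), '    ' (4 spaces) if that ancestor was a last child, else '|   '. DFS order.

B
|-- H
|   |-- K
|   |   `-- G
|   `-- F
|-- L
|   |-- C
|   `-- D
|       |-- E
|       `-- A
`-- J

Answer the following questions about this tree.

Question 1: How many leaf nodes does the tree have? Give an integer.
Answer: 6

Derivation:
Leaves (nodes with no children): A, C, E, F, G, J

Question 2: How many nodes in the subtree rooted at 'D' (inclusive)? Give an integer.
Answer: 3

Derivation:
Subtree rooted at D contains: A, D, E
Count = 3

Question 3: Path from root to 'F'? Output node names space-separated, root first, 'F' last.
Answer: B H F

Derivation:
Walk down from root: B -> H -> F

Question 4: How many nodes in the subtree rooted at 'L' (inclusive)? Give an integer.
Answer: 5

Derivation:
Subtree rooted at L contains: A, C, D, E, L
Count = 5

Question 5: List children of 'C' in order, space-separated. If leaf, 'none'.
Node C's children (from adjacency): (leaf)

Answer: none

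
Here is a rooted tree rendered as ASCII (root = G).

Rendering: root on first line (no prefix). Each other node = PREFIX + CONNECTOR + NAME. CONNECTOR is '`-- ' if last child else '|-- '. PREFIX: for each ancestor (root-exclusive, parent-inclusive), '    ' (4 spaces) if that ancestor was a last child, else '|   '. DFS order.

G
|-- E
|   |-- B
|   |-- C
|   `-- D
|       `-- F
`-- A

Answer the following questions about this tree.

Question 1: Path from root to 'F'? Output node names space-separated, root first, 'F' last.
Answer: G E D F

Derivation:
Walk down from root: G -> E -> D -> F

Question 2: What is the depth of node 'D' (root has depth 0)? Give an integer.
Answer: 2

Derivation:
Path from root to D: G -> E -> D
Depth = number of edges = 2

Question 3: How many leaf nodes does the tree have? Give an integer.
Leaves (nodes with no children): A, B, C, F

Answer: 4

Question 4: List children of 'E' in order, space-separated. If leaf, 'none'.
Answer: B C D

Derivation:
Node E's children (from adjacency): B, C, D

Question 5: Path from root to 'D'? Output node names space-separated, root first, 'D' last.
Answer: G E D

Derivation:
Walk down from root: G -> E -> D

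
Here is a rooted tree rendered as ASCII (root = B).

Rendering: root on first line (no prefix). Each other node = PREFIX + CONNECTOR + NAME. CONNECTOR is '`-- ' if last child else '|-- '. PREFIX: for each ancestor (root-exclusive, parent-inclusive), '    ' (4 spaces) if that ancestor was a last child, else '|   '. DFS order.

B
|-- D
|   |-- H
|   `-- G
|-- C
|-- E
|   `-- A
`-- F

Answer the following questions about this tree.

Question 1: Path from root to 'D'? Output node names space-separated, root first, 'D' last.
Answer: B D

Derivation:
Walk down from root: B -> D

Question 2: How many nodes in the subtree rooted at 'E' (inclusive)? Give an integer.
Answer: 2

Derivation:
Subtree rooted at E contains: A, E
Count = 2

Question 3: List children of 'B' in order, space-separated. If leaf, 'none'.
Node B's children (from adjacency): D, C, E, F

Answer: D C E F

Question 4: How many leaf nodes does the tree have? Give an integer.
Leaves (nodes with no children): A, C, F, G, H

Answer: 5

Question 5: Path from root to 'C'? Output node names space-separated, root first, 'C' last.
Answer: B C

Derivation:
Walk down from root: B -> C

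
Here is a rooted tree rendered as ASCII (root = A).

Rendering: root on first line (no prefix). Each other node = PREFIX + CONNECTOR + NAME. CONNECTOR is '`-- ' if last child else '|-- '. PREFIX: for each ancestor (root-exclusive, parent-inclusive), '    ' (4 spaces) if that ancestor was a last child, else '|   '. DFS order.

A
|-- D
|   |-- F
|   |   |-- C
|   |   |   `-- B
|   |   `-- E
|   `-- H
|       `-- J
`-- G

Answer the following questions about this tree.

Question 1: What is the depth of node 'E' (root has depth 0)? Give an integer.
Path from root to E: A -> D -> F -> E
Depth = number of edges = 3

Answer: 3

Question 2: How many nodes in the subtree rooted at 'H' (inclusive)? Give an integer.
Subtree rooted at H contains: H, J
Count = 2

Answer: 2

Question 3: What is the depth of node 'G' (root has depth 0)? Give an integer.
Answer: 1

Derivation:
Path from root to G: A -> G
Depth = number of edges = 1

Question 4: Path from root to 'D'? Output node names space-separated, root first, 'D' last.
Walk down from root: A -> D

Answer: A D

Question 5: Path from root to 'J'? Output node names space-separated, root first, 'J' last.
Answer: A D H J

Derivation:
Walk down from root: A -> D -> H -> J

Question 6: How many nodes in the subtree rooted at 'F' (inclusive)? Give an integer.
Subtree rooted at F contains: B, C, E, F
Count = 4

Answer: 4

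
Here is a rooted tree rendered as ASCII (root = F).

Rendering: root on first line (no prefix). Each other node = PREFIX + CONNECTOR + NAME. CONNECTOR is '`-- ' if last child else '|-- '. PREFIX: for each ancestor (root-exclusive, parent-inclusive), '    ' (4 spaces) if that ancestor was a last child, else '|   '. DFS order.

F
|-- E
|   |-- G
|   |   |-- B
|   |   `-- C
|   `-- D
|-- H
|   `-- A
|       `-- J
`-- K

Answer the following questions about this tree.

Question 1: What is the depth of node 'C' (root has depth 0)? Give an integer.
Path from root to C: F -> E -> G -> C
Depth = number of edges = 3

Answer: 3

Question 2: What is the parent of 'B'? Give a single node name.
Scan adjacency: B appears as child of G

Answer: G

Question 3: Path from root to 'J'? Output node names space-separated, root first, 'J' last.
Walk down from root: F -> H -> A -> J

Answer: F H A J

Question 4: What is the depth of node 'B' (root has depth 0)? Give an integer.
Path from root to B: F -> E -> G -> B
Depth = number of edges = 3

Answer: 3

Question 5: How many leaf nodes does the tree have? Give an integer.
Leaves (nodes with no children): B, C, D, J, K

Answer: 5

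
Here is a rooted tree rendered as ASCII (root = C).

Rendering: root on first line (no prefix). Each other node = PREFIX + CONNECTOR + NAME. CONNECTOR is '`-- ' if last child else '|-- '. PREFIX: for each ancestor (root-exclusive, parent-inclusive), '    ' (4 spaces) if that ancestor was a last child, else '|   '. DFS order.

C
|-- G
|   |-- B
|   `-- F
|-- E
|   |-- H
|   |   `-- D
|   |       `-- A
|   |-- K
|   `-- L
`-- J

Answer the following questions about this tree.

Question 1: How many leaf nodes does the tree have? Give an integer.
Answer: 6

Derivation:
Leaves (nodes with no children): A, B, F, J, K, L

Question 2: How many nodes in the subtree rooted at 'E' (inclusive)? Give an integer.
Subtree rooted at E contains: A, D, E, H, K, L
Count = 6

Answer: 6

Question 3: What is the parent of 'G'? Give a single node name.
Answer: C

Derivation:
Scan adjacency: G appears as child of C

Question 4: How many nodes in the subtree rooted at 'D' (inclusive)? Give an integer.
Answer: 2

Derivation:
Subtree rooted at D contains: A, D
Count = 2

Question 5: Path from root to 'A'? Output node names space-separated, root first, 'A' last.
Walk down from root: C -> E -> H -> D -> A

Answer: C E H D A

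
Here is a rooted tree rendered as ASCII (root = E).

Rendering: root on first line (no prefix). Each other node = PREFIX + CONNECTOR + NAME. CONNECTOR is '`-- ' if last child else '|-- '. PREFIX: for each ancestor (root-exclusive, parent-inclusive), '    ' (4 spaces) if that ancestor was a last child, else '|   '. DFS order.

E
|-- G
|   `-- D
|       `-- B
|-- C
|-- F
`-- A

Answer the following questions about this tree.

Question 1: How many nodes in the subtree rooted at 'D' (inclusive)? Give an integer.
Answer: 2

Derivation:
Subtree rooted at D contains: B, D
Count = 2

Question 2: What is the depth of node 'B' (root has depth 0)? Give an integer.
Answer: 3

Derivation:
Path from root to B: E -> G -> D -> B
Depth = number of edges = 3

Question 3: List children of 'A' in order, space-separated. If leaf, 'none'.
Answer: none

Derivation:
Node A's children (from adjacency): (leaf)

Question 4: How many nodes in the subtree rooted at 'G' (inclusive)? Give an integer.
Answer: 3

Derivation:
Subtree rooted at G contains: B, D, G
Count = 3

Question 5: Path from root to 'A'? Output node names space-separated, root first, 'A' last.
Walk down from root: E -> A

Answer: E A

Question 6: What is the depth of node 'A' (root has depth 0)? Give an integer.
Answer: 1

Derivation:
Path from root to A: E -> A
Depth = number of edges = 1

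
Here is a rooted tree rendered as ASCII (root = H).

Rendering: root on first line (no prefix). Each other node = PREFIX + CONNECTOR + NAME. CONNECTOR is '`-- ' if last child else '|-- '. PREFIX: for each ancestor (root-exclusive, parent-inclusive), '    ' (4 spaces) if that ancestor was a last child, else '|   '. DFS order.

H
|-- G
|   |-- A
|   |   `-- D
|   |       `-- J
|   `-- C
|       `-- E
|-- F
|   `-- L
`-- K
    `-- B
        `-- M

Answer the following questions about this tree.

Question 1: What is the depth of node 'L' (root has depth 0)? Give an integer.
Path from root to L: H -> F -> L
Depth = number of edges = 2

Answer: 2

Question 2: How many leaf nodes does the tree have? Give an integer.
Leaves (nodes with no children): E, J, L, M

Answer: 4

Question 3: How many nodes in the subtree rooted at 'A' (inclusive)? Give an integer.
Answer: 3

Derivation:
Subtree rooted at A contains: A, D, J
Count = 3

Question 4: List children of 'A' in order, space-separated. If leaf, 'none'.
Node A's children (from adjacency): D

Answer: D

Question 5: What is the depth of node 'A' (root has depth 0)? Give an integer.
Answer: 2

Derivation:
Path from root to A: H -> G -> A
Depth = number of edges = 2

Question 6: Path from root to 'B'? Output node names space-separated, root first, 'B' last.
Answer: H K B

Derivation:
Walk down from root: H -> K -> B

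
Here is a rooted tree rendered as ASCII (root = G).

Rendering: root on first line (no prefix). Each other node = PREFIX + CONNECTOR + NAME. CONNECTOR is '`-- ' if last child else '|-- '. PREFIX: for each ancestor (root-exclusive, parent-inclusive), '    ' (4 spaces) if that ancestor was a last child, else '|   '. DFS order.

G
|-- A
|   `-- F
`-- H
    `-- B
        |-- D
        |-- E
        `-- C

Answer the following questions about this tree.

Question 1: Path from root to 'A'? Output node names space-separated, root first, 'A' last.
Walk down from root: G -> A

Answer: G A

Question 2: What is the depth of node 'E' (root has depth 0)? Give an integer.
Answer: 3

Derivation:
Path from root to E: G -> H -> B -> E
Depth = number of edges = 3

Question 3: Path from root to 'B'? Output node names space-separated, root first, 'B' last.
Answer: G H B

Derivation:
Walk down from root: G -> H -> B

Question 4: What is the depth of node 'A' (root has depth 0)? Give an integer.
Answer: 1

Derivation:
Path from root to A: G -> A
Depth = number of edges = 1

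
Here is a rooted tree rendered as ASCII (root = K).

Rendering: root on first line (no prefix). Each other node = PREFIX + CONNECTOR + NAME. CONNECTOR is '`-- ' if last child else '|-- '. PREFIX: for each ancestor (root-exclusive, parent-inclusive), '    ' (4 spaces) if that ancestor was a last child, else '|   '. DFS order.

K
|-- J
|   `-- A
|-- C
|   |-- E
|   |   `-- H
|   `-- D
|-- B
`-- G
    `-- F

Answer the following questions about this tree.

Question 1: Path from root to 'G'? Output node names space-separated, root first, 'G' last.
Answer: K G

Derivation:
Walk down from root: K -> G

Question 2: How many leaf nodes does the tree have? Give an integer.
Answer: 5

Derivation:
Leaves (nodes with no children): A, B, D, F, H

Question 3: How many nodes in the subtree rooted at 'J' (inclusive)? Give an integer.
Subtree rooted at J contains: A, J
Count = 2

Answer: 2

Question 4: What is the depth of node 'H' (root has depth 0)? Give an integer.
Path from root to H: K -> C -> E -> H
Depth = number of edges = 3

Answer: 3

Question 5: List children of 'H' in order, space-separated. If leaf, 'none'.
Answer: none

Derivation:
Node H's children (from adjacency): (leaf)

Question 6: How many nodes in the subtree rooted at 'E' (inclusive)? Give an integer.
Answer: 2

Derivation:
Subtree rooted at E contains: E, H
Count = 2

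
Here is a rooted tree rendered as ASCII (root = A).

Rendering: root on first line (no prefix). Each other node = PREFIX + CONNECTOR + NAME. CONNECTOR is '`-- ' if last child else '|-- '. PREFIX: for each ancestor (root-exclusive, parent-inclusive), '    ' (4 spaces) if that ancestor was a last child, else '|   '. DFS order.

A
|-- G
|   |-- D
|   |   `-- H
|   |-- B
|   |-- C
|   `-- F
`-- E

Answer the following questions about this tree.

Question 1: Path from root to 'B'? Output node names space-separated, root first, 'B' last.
Answer: A G B

Derivation:
Walk down from root: A -> G -> B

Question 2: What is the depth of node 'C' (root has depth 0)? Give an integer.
Path from root to C: A -> G -> C
Depth = number of edges = 2

Answer: 2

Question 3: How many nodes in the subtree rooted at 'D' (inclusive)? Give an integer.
Answer: 2

Derivation:
Subtree rooted at D contains: D, H
Count = 2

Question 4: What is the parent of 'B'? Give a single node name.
Answer: G

Derivation:
Scan adjacency: B appears as child of G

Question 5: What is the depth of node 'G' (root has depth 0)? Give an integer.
Answer: 1

Derivation:
Path from root to G: A -> G
Depth = number of edges = 1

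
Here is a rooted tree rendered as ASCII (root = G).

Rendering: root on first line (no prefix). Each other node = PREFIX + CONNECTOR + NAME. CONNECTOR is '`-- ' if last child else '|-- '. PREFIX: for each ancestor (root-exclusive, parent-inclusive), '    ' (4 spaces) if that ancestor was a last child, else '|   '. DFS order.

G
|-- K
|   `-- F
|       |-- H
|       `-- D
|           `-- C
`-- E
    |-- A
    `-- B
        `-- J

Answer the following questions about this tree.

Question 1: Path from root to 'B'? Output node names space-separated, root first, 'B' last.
Walk down from root: G -> E -> B

Answer: G E B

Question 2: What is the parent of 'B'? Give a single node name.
Scan adjacency: B appears as child of E

Answer: E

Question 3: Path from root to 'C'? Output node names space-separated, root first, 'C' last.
Walk down from root: G -> K -> F -> D -> C

Answer: G K F D C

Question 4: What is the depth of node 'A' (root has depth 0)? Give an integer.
Answer: 2

Derivation:
Path from root to A: G -> E -> A
Depth = number of edges = 2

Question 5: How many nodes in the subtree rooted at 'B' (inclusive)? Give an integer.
Subtree rooted at B contains: B, J
Count = 2

Answer: 2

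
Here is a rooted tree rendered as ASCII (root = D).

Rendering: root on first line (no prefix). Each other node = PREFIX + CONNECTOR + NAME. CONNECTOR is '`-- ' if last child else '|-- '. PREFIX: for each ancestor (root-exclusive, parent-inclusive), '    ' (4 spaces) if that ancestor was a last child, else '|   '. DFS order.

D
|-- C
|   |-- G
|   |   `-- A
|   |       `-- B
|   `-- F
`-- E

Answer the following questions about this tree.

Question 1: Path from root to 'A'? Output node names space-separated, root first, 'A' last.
Answer: D C G A

Derivation:
Walk down from root: D -> C -> G -> A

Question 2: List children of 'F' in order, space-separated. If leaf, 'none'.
Node F's children (from adjacency): (leaf)

Answer: none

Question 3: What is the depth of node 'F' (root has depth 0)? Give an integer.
Path from root to F: D -> C -> F
Depth = number of edges = 2

Answer: 2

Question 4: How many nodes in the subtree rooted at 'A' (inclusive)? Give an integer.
Answer: 2

Derivation:
Subtree rooted at A contains: A, B
Count = 2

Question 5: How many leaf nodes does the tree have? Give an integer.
Leaves (nodes with no children): B, E, F

Answer: 3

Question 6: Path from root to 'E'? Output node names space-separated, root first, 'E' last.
Answer: D E

Derivation:
Walk down from root: D -> E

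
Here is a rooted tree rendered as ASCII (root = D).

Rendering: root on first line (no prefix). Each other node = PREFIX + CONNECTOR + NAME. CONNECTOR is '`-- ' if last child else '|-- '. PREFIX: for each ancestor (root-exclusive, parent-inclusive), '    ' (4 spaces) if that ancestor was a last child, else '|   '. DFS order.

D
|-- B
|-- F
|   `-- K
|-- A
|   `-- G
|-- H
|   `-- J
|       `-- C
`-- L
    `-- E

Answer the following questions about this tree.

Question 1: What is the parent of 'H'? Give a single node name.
Scan adjacency: H appears as child of D

Answer: D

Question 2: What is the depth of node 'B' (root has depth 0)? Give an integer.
Path from root to B: D -> B
Depth = number of edges = 1

Answer: 1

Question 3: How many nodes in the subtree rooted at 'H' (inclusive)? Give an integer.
Subtree rooted at H contains: C, H, J
Count = 3

Answer: 3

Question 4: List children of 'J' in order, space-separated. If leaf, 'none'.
Answer: C

Derivation:
Node J's children (from adjacency): C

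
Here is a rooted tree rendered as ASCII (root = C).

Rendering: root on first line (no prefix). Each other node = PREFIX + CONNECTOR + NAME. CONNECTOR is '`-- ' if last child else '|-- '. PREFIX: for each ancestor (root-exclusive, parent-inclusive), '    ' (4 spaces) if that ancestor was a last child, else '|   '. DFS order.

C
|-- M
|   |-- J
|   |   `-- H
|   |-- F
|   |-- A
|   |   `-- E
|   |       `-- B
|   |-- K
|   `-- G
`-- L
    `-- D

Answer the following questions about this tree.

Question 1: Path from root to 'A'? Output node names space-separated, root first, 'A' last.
Walk down from root: C -> M -> A

Answer: C M A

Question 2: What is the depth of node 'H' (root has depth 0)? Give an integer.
Answer: 3

Derivation:
Path from root to H: C -> M -> J -> H
Depth = number of edges = 3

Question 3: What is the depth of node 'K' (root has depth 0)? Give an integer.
Path from root to K: C -> M -> K
Depth = number of edges = 2

Answer: 2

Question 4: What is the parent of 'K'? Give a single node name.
Scan adjacency: K appears as child of M

Answer: M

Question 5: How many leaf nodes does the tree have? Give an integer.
Answer: 6

Derivation:
Leaves (nodes with no children): B, D, F, G, H, K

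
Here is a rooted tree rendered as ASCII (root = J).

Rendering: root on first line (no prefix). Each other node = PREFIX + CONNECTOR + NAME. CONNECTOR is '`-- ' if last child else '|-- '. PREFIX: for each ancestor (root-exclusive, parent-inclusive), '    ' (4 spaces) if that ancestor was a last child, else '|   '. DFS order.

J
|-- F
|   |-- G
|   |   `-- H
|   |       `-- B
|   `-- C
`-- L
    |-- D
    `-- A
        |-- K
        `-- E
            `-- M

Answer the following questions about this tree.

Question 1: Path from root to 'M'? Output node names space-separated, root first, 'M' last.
Walk down from root: J -> L -> A -> E -> M

Answer: J L A E M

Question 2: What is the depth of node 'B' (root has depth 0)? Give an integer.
Answer: 4

Derivation:
Path from root to B: J -> F -> G -> H -> B
Depth = number of edges = 4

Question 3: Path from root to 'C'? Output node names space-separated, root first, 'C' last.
Walk down from root: J -> F -> C

Answer: J F C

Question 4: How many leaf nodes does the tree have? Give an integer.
Leaves (nodes with no children): B, C, D, K, M

Answer: 5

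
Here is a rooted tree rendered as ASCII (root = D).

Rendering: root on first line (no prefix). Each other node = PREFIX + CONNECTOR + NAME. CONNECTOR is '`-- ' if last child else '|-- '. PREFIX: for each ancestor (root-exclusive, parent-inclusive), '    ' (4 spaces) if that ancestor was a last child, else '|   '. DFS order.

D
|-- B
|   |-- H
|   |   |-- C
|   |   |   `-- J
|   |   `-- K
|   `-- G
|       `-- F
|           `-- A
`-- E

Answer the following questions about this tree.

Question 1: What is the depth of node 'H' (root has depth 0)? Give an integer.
Path from root to H: D -> B -> H
Depth = number of edges = 2

Answer: 2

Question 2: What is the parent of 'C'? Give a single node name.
Answer: H

Derivation:
Scan adjacency: C appears as child of H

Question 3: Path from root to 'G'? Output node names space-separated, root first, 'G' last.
Walk down from root: D -> B -> G

Answer: D B G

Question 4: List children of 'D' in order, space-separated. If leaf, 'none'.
Answer: B E

Derivation:
Node D's children (from adjacency): B, E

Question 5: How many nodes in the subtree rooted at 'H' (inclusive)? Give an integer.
Answer: 4

Derivation:
Subtree rooted at H contains: C, H, J, K
Count = 4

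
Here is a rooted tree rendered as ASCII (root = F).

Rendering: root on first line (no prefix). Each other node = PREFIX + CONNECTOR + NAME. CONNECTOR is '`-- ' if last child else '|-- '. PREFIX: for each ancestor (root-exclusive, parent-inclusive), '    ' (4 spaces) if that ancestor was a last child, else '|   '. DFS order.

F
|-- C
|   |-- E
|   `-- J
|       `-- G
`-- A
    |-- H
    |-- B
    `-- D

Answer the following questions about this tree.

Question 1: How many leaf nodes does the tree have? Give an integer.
Leaves (nodes with no children): B, D, E, G, H

Answer: 5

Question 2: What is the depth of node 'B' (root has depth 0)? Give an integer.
Path from root to B: F -> A -> B
Depth = number of edges = 2

Answer: 2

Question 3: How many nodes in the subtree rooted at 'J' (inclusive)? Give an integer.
Subtree rooted at J contains: G, J
Count = 2

Answer: 2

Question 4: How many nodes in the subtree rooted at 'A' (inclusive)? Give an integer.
Subtree rooted at A contains: A, B, D, H
Count = 4

Answer: 4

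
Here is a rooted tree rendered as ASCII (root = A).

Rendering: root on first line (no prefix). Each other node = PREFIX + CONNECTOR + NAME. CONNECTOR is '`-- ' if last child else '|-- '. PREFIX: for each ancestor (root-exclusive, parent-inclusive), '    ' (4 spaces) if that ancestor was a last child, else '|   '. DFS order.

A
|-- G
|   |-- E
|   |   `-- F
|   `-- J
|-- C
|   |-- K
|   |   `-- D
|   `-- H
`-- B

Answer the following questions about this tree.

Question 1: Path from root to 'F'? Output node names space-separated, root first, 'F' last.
Walk down from root: A -> G -> E -> F

Answer: A G E F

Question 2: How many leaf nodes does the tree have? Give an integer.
Leaves (nodes with no children): B, D, F, H, J

Answer: 5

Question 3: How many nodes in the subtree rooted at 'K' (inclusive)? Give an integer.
Answer: 2

Derivation:
Subtree rooted at K contains: D, K
Count = 2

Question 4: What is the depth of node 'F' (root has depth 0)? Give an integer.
Path from root to F: A -> G -> E -> F
Depth = number of edges = 3

Answer: 3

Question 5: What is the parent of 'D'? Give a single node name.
Scan adjacency: D appears as child of K

Answer: K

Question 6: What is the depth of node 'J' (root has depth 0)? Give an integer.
Path from root to J: A -> G -> J
Depth = number of edges = 2

Answer: 2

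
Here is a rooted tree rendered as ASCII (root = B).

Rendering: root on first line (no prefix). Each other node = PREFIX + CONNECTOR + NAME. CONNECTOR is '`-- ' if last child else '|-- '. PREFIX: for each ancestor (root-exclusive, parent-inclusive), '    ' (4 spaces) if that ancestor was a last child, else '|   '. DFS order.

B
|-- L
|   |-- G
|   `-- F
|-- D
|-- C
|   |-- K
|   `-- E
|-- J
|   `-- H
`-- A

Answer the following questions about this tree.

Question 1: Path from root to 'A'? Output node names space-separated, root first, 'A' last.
Walk down from root: B -> A

Answer: B A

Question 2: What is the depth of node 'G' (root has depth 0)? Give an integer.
Path from root to G: B -> L -> G
Depth = number of edges = 2

Answer: 2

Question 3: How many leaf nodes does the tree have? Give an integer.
Answer: 7

Derivation:
Leaves (nodes with no children): A, D, E, F, G, H, K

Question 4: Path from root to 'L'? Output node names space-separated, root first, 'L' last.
Answer: B L

Derivation:
Walk down from root: B -> L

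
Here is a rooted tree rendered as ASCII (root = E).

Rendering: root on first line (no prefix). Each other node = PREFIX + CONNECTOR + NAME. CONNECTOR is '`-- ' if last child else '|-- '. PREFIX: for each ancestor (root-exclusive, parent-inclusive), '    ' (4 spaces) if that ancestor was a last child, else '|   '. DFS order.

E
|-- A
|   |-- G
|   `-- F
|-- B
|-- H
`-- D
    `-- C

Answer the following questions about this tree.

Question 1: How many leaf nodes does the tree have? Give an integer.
Leaves (nodes with no children): B, C, F, G, H

Answer: 5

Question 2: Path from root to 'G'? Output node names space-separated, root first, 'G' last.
Answer: E A G

Derivation:
Walk down from root: E -> A -> G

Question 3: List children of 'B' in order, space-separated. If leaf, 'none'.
Node B's children (from adjacency): (leaf)

Answer: none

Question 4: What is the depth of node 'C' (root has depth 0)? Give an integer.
Path from root to C: E -> D -> C
Depth = number of edges = 2

Answer: 2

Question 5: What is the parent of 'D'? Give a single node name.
Answer: E

Derivation:
Scan adjacency: D appears as child of E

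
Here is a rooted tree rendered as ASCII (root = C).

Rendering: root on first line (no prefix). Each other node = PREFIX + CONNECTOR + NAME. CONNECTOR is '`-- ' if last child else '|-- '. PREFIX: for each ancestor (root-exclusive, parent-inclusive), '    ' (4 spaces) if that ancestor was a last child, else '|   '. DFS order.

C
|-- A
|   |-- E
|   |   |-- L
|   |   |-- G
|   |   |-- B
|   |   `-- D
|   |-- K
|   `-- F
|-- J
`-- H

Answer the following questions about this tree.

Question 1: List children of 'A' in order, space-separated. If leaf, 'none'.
Node A's children (from adjacency): E, K, F

Answer: E K F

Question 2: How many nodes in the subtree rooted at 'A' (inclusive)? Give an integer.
Answer: 8

Derivation:
Subtree rooted at A contains: A, B, D, E, F, G, K, L
Count = 8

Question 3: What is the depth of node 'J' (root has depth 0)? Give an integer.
Answer: 1

Derivation:
Path from root to J: C -> J
Depth = number of edges = 1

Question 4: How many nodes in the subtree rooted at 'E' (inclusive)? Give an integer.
Subtree rooted at E contains: B, D, E, G, L
Count = 5

Answer: 5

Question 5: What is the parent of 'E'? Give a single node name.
Answer: A

Derivation:
Scan adjacency: E appears as child of A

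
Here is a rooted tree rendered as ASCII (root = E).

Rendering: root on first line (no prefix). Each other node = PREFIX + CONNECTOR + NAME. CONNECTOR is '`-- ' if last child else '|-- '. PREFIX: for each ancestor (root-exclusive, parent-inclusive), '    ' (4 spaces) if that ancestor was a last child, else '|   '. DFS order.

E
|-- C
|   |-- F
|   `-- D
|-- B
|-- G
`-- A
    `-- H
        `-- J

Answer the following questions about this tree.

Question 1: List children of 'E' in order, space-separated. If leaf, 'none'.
Answer: C B G A

Derivation:
Node E's children (from adjacency): C, B, G, A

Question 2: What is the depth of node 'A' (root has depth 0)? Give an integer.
Answer: 1

Derivation:
Path from root to A: E -> A
Depth = number of edges = 1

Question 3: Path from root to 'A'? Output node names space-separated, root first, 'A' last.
Walk down from root: E -> A

Answer: E A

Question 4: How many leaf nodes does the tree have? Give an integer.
Leaves (nodes with no children): B, D, F, G, J

Answer: 5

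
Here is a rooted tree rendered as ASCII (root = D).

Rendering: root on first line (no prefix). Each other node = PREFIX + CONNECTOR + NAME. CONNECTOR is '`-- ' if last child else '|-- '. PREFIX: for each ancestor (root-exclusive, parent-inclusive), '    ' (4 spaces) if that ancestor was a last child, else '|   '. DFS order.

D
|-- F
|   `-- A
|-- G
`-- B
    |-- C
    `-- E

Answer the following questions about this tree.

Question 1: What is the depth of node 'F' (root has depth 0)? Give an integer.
Answer: 1

Derivation:
Path from root to F: D -> F
Depth = number of edges = 1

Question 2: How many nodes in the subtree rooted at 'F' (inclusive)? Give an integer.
Answer: 2

Derivation:
Subtree rooted at F contains: A, F
Count = 2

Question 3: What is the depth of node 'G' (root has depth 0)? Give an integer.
Path from root to G: D -> G
Depth = number of edges = 1

Answer: 1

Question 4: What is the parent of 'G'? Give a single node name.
Answer: D

Derivation:
Scan adjacency: G appears as child of D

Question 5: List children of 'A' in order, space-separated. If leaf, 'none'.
Node A's children (from adjacency): (leaf)

Answer: none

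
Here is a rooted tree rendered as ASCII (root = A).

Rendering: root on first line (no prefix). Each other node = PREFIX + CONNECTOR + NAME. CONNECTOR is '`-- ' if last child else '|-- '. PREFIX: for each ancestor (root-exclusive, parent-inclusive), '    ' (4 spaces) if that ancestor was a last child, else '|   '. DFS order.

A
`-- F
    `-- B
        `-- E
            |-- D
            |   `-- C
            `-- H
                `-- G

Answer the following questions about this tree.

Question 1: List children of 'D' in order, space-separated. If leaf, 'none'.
Answer: C

Derivation:
Node D's children (from adjacency): C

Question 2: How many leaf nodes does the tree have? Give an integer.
Leaves (nodes with no children): C, G

Answer: 2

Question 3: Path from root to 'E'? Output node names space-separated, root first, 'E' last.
Answer: A F B E

Derivation:
Walk down from root: A -> F -> B -> E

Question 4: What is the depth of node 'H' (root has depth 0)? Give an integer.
Path from root to H: A -> F -> B -> E -> H
Depth = number of edges = 4

Answer: 4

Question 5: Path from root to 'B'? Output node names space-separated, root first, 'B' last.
Walk down from root: A -> F -> B

Answer: A F B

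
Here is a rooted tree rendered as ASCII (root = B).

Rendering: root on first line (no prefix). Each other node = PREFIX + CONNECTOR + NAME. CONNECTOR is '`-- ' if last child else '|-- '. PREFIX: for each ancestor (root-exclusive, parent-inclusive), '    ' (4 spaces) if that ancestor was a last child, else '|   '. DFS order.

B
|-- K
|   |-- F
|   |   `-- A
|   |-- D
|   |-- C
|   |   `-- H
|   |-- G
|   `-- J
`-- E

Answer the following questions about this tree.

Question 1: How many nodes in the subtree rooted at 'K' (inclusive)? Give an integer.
Answer: 8

Derivation:
Subtree rooted at K contains: A, C, D, F, G, H, J, K
Count = 8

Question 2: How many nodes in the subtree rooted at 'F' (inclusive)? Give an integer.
Answer: 2

Derivation:
Subtree rooted at F contains: A, F
Count = 2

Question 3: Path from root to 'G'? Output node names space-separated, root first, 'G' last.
Walk down from root: B -> K -> G

Answer: B K G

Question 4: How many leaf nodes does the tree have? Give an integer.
Leaves (nodes with no children): A, D, E, G, H, J

Answer: 6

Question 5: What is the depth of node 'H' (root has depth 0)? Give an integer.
Answer: 3

Derivation:
Path from root to H: B -> K -> C -> H
Depth = number of edges = 3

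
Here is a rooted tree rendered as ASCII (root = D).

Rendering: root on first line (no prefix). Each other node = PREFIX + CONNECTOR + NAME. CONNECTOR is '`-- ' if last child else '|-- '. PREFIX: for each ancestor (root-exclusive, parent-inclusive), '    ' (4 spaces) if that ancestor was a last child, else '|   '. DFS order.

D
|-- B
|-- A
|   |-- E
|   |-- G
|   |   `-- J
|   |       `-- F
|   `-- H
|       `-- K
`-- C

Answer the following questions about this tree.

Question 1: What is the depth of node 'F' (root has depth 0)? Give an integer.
Path from root to F: D -> A -> G -> J -> F
Depth = number of edges = 4

Answer: 4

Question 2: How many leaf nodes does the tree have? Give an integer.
Answer: 5

Derivation:
Leaves (nodes with no children): B, C, E, F, K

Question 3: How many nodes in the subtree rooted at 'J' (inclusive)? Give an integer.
Answer: 2

Derivation:
Subtree rooted at J contains: F, J
Count = 2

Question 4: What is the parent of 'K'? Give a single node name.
Answer: H

Derivation:
Scan adjacency: K appears as child of H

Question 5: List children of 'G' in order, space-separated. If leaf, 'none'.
Answer: J

Derivation:
Node G's children (from adjacency): J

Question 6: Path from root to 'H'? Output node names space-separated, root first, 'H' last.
Walk down from root: D -> A -> H

Answer: D A H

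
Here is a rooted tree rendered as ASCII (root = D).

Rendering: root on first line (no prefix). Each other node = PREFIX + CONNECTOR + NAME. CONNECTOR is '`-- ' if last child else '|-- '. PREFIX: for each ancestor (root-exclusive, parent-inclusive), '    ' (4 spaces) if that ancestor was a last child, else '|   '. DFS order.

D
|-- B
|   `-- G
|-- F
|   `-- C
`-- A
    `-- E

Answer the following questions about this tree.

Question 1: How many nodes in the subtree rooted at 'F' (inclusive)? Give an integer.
Subtree rooted at F contains: C, F
Count = 2

Answer: 2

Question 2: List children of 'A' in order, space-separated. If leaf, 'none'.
Answer: E

Derivation:
Node A's children (from adjacency): E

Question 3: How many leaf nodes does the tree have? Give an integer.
Leaves (nodes with no children): C, E, G

Answer: 3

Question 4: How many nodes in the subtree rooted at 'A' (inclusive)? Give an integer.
Answer: 2

Derivation:
Subtree rooted at A contains: A, E
Count = 2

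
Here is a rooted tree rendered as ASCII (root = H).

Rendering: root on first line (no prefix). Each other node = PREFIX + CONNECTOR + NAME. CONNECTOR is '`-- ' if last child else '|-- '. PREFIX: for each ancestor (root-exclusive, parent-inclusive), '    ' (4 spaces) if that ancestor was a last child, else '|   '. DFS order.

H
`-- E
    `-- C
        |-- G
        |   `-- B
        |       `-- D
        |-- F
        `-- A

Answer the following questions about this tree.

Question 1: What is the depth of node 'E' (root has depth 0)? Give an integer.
Path from root to E: H -> E
Depth = number of edges = 1

Answer: 1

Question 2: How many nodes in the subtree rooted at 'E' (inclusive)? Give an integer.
Answer: 7

Derivation:
Subtree rooted at E contains: A, B, C, D, E, F, G
Count = 7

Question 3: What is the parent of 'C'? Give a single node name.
Scan adjacency: C appears as child of E

Answer: E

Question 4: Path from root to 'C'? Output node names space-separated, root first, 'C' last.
Walk down from root: H -> E -> C

Answer: H E C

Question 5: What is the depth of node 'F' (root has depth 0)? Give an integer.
Path from root to F: H -> E -> C -> F
Depth = number of edges = 3

Answer: 3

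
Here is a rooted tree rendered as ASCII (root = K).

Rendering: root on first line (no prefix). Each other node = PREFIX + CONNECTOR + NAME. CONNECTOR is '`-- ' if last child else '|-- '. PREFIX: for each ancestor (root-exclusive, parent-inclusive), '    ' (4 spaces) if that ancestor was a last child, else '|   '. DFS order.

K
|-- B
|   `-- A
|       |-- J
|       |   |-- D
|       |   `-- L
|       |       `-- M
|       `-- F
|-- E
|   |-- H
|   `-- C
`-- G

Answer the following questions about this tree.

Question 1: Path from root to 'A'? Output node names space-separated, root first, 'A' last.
Answer: K B A

Derivation:
Walk down from root: K -> B -> A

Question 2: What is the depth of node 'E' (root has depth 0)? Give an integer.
Answer: 1

Derivation:
Path from root to E: K -> E
Depth = number of edges = 1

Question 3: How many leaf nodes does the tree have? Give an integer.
Leaves (nodes with no children): C, D, F, G, H, M

Answer: 6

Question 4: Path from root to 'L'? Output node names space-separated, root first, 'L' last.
Walk down from root: K -> B -> A -> J -> L

Answer: K B A J L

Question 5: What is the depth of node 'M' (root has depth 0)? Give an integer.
Path from root to M: K -> B -> A -> J -> L -> M
Depth = number of edges = 5

Answer: 5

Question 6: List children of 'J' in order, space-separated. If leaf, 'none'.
Node J's children (from adjacency): D, L

Answer: D L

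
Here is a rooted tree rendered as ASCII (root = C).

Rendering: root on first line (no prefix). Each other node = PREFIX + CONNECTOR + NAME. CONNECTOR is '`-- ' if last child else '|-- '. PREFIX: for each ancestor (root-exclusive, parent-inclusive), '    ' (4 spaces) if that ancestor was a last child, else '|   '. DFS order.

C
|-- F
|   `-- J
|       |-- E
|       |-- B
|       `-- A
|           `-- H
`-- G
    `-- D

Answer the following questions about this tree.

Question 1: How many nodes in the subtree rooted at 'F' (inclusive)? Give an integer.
Subtree rooted at F contains: A, B, E, F, H, J
Count = 6

Answer: 6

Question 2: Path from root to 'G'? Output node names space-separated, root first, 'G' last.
Answer: C G

Derivation:
Walk down from root: C -> G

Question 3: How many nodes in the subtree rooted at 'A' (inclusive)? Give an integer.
Answer: 2

Derivation:
Subtree rooted at A contains: A, H
Count = 2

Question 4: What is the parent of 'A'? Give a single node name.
Scan adjacency: A appears as child of J

Answer: J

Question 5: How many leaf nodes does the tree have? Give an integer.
Answer: 4

Derivation:
Leaves (nodes with no children): B, D, E, H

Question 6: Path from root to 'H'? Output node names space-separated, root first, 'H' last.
Answer: C F J A H

Derivation:
Walk down from root: C -> F -> J -> A -> H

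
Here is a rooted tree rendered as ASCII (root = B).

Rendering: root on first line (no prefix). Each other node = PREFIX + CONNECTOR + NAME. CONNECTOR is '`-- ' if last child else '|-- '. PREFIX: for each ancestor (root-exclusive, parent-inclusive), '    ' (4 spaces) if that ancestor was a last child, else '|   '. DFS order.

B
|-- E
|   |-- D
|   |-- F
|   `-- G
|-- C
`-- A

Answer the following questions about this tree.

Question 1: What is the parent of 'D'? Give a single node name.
Answer: E

Derivation:
Scan adjacency: D appears as child of E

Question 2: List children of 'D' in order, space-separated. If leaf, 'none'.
Node D's children (from adjacency): (leaf)

Answer: none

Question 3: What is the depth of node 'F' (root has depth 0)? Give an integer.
Path from root to F: B -> E -> F
Depth = number of edges = 2

Answer: 2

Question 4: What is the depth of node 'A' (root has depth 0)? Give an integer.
Path from root to A: B -> A
Depth = number of edges = 1

Answer: 1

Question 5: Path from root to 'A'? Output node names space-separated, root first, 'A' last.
Answer: B A

Derivation:
Walk down from root: B -> A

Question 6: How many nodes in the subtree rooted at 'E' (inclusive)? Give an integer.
Answer: 4

Derivation:
Subtree rooted at E contains: D, E, F, G
Count = 4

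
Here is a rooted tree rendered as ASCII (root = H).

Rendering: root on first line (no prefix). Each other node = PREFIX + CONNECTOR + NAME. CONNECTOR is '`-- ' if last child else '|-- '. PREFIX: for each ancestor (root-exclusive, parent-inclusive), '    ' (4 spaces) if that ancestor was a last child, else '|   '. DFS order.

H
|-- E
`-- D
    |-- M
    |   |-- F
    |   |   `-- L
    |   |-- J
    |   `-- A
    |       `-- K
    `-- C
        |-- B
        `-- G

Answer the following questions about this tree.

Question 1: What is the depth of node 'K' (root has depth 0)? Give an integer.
Path from root to K: H -> D -> M -> A -> K
Depth = number of edges = 4

Answer: 4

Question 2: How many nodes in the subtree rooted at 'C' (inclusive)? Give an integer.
Subtree rooted at C contains: B, C, G
Count = 3

Answer: 3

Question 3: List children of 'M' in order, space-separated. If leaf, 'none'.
Answer: F J A

Derivation:
Node M's children (from adjacency): F, J, A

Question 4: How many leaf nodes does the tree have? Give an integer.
Answer: 6

Derivation:
Leaves (nodes with no children): B, E, G, J, K, L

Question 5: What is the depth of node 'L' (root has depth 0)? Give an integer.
Path from root to L: H -> D -> M -> F -> L
Depth = number of edges = 4

Answer: 4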